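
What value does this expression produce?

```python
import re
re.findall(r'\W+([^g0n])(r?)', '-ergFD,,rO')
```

[('e', 'r'), ('r', '')]

This matches one or more of a non-word character; then any character except [g0n] (captured); then optionally a literal 'r' (captured).
Scanning left to right: at [0:3] match '-er', groups = ('e', 'r'); at [6:9] match ',,r', groups = ('r', '').
With 2 capturing groups, `findall` returns a 2-tuple per match.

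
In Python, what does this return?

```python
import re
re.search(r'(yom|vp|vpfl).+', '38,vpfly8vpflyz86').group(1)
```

The match spans [3:17] → 'vpfly8vpflyz86'.
Captured: group 1 = 'vp'.

'vp'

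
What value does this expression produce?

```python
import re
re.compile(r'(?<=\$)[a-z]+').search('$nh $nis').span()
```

The positive lookaround only admits positions where the adjacent text matches; those characters stay outside the span.
Unlike `match`, `search` isn't anchored — it looks for the pattern anywhere in the string.
The match spans [1:3] → 'nh'.

(1, 3)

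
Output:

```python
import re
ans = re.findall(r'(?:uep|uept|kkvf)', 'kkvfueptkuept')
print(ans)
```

['kkvf', 'uep', 'uep']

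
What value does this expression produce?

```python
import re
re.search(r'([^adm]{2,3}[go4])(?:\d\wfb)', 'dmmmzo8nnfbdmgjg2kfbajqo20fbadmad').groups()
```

('gjg',)

Pattern: 2 to 3 of any character except [adm], then one of [go4] (captured); then a digit, then a word character, then the literal 'fb' (non-capturing group).
Unlike `match`, `search` isn't anchored — it looks for the pattern anywhere in the string.
The match spans [13:20] → 'gjg2kfb'.
Captured: group 1 = 'gjg'.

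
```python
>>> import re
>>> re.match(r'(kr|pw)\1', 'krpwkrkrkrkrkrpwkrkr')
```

`\1` is not a pattern — it's the concrete string captured by group 1, re-applied verbatim.
With `match`, the pattern is implicitly anchored at the beginning.
Here position 0 doesn't satisfy it, so the call returns None.

None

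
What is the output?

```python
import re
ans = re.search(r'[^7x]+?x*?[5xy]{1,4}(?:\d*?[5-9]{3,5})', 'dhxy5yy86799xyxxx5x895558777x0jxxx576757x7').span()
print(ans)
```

Pattern: one or more of any character except [7x] (lazy), then zero or more of the literal 'x' (lazy), then 1 to 4 of one of [5xy]; then zero or more of a digit (lazy), then 3 to 5 of a character in [5-9] (non-capturing group).
`re.search` scans for the first position where the pattern succeeds.
The match spans [0:12] → 'dhxy5yy86799'.

(0, 12)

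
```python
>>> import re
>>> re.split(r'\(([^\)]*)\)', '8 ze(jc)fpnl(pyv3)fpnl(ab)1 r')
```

Because the pattern has a capturing group, `split` also inserts each captured text between the pieces.

['8 ze', 'jc', 'fpnl', 'pyv3', 'fpnl', 'ab', '1 r']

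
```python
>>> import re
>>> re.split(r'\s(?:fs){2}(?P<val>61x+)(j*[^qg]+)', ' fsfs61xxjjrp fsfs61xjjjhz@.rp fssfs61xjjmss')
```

This matches whitespace, then the literal 'fs' repeated 2 times; then the literal '61', then one or more of the literal 'x' (captured as 'val'); then zero or more of the literal 'j', then one or more of any character except [qg] (captured).
Matches to split on: at [0:44] → ' fsfs61xxjjrp fsfs61xjjjhz@.rp fssfs61xjjmss'.
The group in the pattern means `split` returns the separators' captures alongside the pieces.

['', '61xx', 'jjrp fsfs61xjjjhz@.rp fssfs61xjjmss', '']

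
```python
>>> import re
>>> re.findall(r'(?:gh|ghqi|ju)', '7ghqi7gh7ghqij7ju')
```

['gh', 'gh', 'gh', 'ju']

The regex engine tests alternatives in the order written; an earlier branch that matches wins even if a later one would match more.
`findall` yields the raw match text (4 of them) because the pattern has no groups.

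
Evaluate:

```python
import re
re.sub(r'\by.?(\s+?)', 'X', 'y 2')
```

Each match is replaced by 'X'.

'X2'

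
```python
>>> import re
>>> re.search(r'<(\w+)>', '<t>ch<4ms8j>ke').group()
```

The match spans [0:3] → '<t>'.

'<t>'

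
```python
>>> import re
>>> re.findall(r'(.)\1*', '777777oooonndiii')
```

['7', 'o', 'n', 'd', 'i']

`\1` has to match the exact text group 1 already captured.
Scanning left to right: at [0:6] match '777777', group 1 = '7'; at [6:10] match 'oooo', group 1 = 'o'; at [10:12] match 'nn', group 1 = 'n'; at [12:13] match 'd', group 1 = 'd'; at [13:16] match 'iii', group 1 = 'i'.
One capturing group, so `findall` returns just the captured substring from each match — 5 in all.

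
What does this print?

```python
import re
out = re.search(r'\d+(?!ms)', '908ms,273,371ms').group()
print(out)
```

Because the assertion is negative and zero-width, positions next to the forbidden text are skipped.
`re.search` scans for the first position where the pattern succeeds.
The match spans [0:2] → '90'.

90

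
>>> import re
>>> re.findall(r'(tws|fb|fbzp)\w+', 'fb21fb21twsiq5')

Matches: at [0:14] match 'fb21fb21twsiq5', group 1 = 'fb'.
`findall` collects group 1 from the one match (1 total).

['fb']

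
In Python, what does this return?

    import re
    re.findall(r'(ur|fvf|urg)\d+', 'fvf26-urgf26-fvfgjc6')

['fvf']

Walking the string: at [0:5] match 'fvf26', group 1 = 'fvf'.
One capturing group, so `findall` returns just the captured substring from the one match — 1 in all.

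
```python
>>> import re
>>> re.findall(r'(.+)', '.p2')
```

['.p2']

With a single group, `findall` returns only what that group captured — 1 item.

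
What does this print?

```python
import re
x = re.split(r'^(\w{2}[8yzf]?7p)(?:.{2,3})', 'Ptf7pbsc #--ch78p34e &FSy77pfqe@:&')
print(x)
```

['', 'Ptf7p', ' #--ch78p34e &FSy77pfqe@:&']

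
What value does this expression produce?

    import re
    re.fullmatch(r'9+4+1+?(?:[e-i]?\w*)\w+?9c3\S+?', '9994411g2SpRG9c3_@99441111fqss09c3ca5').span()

Pattern: one or more of a literal '9'; then one or more of the literal '4', then one or more of the literal '1' (lazy); then optionally a character in [e-i], then zero or more of a word character (non-capturing group); then one or more of a word character (lazy), then the literal '9c3', then one or more of a non-whitespace character (lazy).
`fullmatch` succeeds only if the pattern covers the string from start to end.
The match spans [0:37] → '9994411g2SpRG9c3_@99441111fqss09c3ca5'.

(0, 37)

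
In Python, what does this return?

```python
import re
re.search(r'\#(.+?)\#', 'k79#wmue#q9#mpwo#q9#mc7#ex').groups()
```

The match spans [3:9] → '#wmue#'.
Captured: group 1 = 'wmue'.

('wmue',)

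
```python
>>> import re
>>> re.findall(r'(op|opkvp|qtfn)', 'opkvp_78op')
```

['op', 'op']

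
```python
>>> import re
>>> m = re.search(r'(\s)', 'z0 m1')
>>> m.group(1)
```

Pattern: whitespace (captured).
`search` walks the string left to right and returns the first match it finds.
The match spans [2:3] → ' '.
Captured: group 1 = ' '.

' '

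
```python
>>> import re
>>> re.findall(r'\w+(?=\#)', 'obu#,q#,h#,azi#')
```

['obu', 'q', 'h', 'azi']

The lookaround is zero-width — it requires the adjacent text to match without consuming it, so the asserted text isn't part of the match.
Matches: at [0:3] → 'obu'; at [5:6] → 'q'; at [8:9] → 'h'; at [11:14] → 'azi'.
No capturing groups, so `findall` returns the 4 full match strings.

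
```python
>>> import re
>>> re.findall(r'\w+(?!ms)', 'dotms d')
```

The negative lookaround is zero-width — it rules out positions where the adjacent text would match, without consuming anything.
`findall` yields the raw match text (2 of them) because the pattern has no groups.

['dotms', 'd']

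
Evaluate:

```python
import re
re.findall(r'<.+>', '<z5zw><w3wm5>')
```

['<z5zw><w3wm5>']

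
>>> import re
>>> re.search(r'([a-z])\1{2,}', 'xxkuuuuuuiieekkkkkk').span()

A backreference is literal: `\1` must see the identical characters the first group matched.
The match spans [3:9] → 'uuuuuu'.

(3, 9)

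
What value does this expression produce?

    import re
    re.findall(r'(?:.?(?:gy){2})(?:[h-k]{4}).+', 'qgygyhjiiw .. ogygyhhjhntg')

['qgygyhjiiw .. ogygyhhjhntg']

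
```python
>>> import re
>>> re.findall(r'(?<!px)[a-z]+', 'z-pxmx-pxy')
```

['z', 'pxmx', 'pxy']

The negative lookahead/lookbehind blocks any match where the forbidden context is present.
No capturing groups, so `findall` returns the 3 full match strings.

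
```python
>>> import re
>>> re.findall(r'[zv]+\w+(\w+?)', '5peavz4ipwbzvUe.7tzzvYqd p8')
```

With a single group, `findall` returns only what that group captured — 2 items.

['e', 'd']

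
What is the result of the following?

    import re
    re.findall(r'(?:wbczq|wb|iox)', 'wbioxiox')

Matches: at [0:2] → 'wb'; at [2:5] → 'iox'; at [5:8] → 'iox'.
No capturing groups, so `findall` returns the 3 full match strings.

['wb', 'iox', 'iox']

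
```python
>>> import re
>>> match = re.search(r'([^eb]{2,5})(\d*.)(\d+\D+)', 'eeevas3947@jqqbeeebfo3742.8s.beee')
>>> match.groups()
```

The match spans [3:21] → 'vas3947@jqqbeeebfo'.
Captured: group 1 = 'vas39', group 2 = '4', group 3 = '7@jqqbeeebfo'.

('vas39', '4', '7@jqqbeeebfo')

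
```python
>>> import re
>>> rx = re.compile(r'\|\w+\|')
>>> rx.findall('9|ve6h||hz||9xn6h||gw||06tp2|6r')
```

['|ve6h|', '|hz|', '|9xn6h|', '|gw|', '|06tp2|']

Matches: at [1:7] → '|ve6h|'; at [7:11] → '|hz|'; at [11:18] → '|9xn6h|'; at [18:22] → '|gw|'; at [22:29] → '|06tp2|'.
No capturing groups, so `findall` returns the 5 full match strings.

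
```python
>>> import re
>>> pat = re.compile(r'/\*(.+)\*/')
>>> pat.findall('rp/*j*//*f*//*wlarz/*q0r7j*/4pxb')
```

`findall` collects group 1 from the one match (1 total).

['j*//*f*//*wlarz/*q0r7j']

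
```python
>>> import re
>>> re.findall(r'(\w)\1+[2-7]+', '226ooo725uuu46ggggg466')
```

['2', 'o', 'u', 'g']

The backreference `\1` re-matches whatever the first group consumed, character for character.
Walking the string: at [0:3] match '226', group 1 = '2'; at [3:9] match 'ooo725', group 1 = 'o'; at [9:14] match 'uuu46', group 1 = 'u'; at [14:22] match 'ggggg466', group 1 = 'g'.
Because there's exactly one group, `findall` drops the full match and keeps group 1 from each hit.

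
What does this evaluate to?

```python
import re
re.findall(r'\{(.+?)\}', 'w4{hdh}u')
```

['hdh']

Scanning left to right: at [2:7] match '{hdh}', group 1 = 'hdh'.
Because there's exactly one group, `findall` drops the full match and keeps group 1 from the one hit.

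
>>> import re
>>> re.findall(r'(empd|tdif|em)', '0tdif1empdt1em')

['tdif', 'empd', 'em']

Alternation tries branches left to right and keeps the first one that lets the overall match succeed at that position.
Scanning left to right: at [1:5] match 'tdif', group 1 = 'tdif'; at [6:10] match 'empd', group 1 = 'empd'; at [12:14] match 'em', group 1 = 'em'.
One capturing group, so `findall` returns just the captured substring from each match — 3 in all.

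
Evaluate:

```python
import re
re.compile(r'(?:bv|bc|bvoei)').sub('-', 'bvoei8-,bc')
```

Branches in `(...|...)` are attempted left-to-right; the first branch that allows the whole pattern to succeed is taken.
Every occurrence is swapped for '-'.

'-oei8-,-'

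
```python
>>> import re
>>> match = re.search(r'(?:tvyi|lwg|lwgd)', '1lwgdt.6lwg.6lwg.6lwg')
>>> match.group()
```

Alternation isn't longest-match — the leftmost alternative that fits at this position is chosen.
`re.search` tries every starting position until one works.
The match spans [1:4] → 'lwg'.

'lwg'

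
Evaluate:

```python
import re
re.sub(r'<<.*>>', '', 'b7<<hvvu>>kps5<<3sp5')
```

'b7kps5<<3sp5'

Each match is replaced by ''.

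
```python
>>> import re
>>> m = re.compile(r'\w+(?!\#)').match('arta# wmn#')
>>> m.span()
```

(0, 3)

`match` is anchored at position 0; if the pattern doesn't fit there, it returns None.
The match spans [0:3] → 'art'.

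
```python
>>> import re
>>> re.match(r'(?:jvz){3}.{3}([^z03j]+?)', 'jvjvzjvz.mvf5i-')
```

With `match`, the pattern is implicitly anchored at the beginning.
Here the pattern fails at index 0, so the call returns None.

None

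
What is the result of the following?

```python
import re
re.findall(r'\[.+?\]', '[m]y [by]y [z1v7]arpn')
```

['[m]', '[by]', '[z1v7]']

A `+?`/`*?`/`{m,n}?` starts at its minimum and grows only as far as needed for what follows to match.
With no groups in the pattern, `findall` gives back each whole match — 3 here.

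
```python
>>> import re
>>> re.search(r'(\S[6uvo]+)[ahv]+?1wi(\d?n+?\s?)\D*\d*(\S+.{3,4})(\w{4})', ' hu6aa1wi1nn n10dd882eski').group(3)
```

'dd882'

The match spans [1:25] → 'hu6aa1wi1nn n10dd882eski'.
Captured: group 1 = 'hu6', group 2 = '1n', group 3 = 'dd882', group 4 = 'eski'.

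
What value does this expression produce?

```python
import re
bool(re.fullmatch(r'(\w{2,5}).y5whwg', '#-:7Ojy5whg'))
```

False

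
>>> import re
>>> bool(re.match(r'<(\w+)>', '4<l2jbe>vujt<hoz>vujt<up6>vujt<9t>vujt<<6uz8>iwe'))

`match` is anchored at position 0; if the pattern doesn't fit there, it returns None.
Here position 0 doesn't satisfy it, so the call returns None, and `bool(None)` is False.

False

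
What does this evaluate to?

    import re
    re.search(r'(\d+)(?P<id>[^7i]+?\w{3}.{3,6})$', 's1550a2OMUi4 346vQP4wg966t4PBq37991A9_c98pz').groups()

('37991', 'A9_c98pz')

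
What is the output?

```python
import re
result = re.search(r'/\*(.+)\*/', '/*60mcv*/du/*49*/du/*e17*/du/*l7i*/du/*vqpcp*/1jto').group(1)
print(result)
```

60mcv*/du/*49*/du/*e17*/du/*l7i*/du/*vqpcp

The match spans [0:46] → '/*60mcv*/du/*49*/du/*e17*/du/*l7i*/du/*vqpcp*/'.
Captured: group 1 = '60mcv*/du/*49*/du/*e17*/du/*l7i*/du/*vqpcp'.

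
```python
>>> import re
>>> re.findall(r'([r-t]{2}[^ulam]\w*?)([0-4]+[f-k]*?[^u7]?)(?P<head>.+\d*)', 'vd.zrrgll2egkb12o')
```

[('rrgll', '2e', 'gkb12o')]

3 groups means the one result is a tuple of 3 captured strings — 1 here.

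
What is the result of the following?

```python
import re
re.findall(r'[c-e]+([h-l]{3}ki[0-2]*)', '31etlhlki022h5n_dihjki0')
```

['ihjki0']

`findall` collects group 1 from the one match (1 total).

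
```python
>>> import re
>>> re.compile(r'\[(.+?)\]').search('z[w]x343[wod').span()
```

(1, 4)

`search` walks the string left to right and returns the first match it finds.
The match spans [1:4] → '[w]'.
Captured: group 1 = 'w'.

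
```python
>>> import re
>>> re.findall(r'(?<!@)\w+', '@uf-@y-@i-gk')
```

The negative lookaround is zero-width — it rules out positions where the adjacent text would match, without consuming anything.
Walking the string: at [2:3] → 'f'; at [10:12] → 'gk'.
With no groups in the pattern, `findall` gives back each whole match — 2 here.

['f', 'gk']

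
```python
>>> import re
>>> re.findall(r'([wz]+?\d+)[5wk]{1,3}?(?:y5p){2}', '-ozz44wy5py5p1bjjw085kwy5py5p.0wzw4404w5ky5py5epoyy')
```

['zz44', 'w085']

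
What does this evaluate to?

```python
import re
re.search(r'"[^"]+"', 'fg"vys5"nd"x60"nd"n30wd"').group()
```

Unlike `match`, `search` isn't anchored — it looks for the pattern anywhere in the string.
The match spans [2:8] → '"vys5"'.

'"vys5"'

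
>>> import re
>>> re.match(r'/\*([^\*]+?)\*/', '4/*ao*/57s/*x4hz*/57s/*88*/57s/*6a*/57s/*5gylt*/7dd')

`re.match` only tries the pattern at the start of the string.
Here position 0 doesn't satisfy it, so the call returns None.

None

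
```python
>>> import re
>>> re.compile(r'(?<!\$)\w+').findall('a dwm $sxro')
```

The negative lookahead/lookbehind blocks any match where the forbidden context is present.
Matches: at [0:1] → 'a'; at [2:5] → 'dwm'; at [8:11] → 'xro'.
Since nothing is captured, `findall` lists the 3 matched substrings directly.

['a', 'dwm', 'xro']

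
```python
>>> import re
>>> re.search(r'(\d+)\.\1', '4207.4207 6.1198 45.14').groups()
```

('4207',)

`\1` is not a pattern — it's the concrete string captured by group 1, re-applied verbatim.
`re.search` tries every starting position until one works.
The match spans [0:9] → '4207.4207'.
Captured: group 1 = '4207'.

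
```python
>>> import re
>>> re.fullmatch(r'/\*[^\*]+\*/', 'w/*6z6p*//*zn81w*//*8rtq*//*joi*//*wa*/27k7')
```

`re.fullmatch` requires the pattern to consume the entire string.
Here the pattern can't cover the whole string, so the call returns None.

None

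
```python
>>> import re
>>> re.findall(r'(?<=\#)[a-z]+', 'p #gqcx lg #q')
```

['gqcx', 'q']

Lookahead/lookbehind check context without consuming it, so the matched span excludes the asserted characters.
No capturing groups, so `findall` returns the 2 full match strings.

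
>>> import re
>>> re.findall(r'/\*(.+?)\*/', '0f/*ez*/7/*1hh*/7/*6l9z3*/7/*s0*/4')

['ez', '1hh', '6l9z3', 's0']

Scanning left to right: at [2:8] match '/*ez*/', group 1 = 'ez'; at [9:16] match '/*1hh*/', group 1 = '1hh'; at [17:26] match '/*6l9z3*/', group 1 = '6l9z3'; at [27:33] match '/*s0*/', group 1 = 's0'.
`findall` collects group 1 from each match (4 total).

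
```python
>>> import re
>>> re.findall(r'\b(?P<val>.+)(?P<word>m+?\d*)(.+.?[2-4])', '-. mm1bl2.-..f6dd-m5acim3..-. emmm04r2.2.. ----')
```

Pattern: a word boundary (`\b`, zero-width); then one or more of any character (captured as 'val'); then one or more of the literal 'm' (lazy), then zero or more of a digit (captured as 'word'); then one or more of any character, then optionally any character, then a character in [2-4] (captured).
Matches: at [3:40] match 'mm1bl2.-..f6dd-m5acim3..-. emmm04r2.2', groups = ('mm1bl2.-..f6dd-m5acim3..-. emm', 'm04', 'r2.2').
`findall` packs the 3 group values into a tuple for every match.

[('mm1bl2.-..f6dd-m5acim3..-. emm', 'm04', 'r2.2')]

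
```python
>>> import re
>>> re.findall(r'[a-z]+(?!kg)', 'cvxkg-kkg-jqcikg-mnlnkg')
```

['cvxkg', 'kkg', 'jqcikg', 'mnlnkg']

The negative lookaround is zero-width — it rules out positions where the adjacent text would match, without consuming anything.
Since nothing is captured, `findall` lists the 4 matched substrings directly.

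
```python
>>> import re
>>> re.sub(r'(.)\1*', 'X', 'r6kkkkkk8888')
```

'XXXX'

After group 1 captures some text, `\1` only succeeds where that same text appears again.
Matches: at [0:1] → 'r'; at [1:2] → '6'; at [2:8] → 'kkkkkk'; at [8:12] → '8888'.
`sub` substitutes 'X' at each match site.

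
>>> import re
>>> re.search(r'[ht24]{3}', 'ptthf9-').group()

The pattern matches exactly 3 of one of [ht24].
`search` walks the string left to right and returns the first match it finds.
The match spans [1:4] → 'tth'.

'tth'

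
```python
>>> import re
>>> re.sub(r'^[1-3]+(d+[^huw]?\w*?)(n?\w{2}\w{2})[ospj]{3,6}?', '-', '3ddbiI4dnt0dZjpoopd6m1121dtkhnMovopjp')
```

'-opd6m1121dtkhnMovopjp'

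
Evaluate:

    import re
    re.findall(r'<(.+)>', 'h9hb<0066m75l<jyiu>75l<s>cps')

Walking the string: at [4:25] match '<0066m75l<jyiu>75l<s>', group 1 = '0066m75l<jyiu>75l<s'.
With a single group, `findall` returns only what that group captured — 1 item.

['0066m75l<jyiu>75l<s']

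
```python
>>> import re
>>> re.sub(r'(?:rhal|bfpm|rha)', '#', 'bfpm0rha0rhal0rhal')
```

'#0#0#0#'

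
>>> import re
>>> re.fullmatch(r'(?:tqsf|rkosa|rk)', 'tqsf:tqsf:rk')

None

For `fullmatch`, every character of the input must be accounted for by the pattern.
Here the string isn't matched end-to-end, so the call returns None.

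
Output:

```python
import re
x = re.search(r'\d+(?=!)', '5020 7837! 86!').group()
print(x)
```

7837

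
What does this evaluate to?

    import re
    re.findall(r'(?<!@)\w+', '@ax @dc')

The negative lookahead/lookbehind blocks any match where the forbidden context is present.
Walking the string: at [2:3] → 'x'; at [6:7] → 'c'.
With no groups in the pattern, `findall` gives back each whole match — 2 here.

['x', 'c']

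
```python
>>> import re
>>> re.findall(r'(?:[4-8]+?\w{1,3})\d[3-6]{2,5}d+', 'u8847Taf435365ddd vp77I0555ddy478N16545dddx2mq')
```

['8847Taf435365ddd', '77I0555dd', '478N16545ddd']

Pattern: one or more of a character in [4-8] (lazy), then 1 to 3 of a word character (non-capturing group); then a digit, then 2 to 5 of a character in [3-6]; then one or more of a literal 'd'.
Since nothing is captured, `findall` lists the 3 matched substrings directly.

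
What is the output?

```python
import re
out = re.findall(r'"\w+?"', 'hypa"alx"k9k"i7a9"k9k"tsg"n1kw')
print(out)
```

Since nothing is captured, `findall` lists the 3 matched substrings directly.

['"alx"', '"i7a9"', '"tsg"']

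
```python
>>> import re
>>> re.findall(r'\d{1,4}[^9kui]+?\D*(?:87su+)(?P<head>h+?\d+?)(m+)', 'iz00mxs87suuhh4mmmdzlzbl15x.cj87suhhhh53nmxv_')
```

[('hh4', 'mmm')]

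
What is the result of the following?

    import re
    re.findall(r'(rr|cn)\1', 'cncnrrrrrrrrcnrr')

['cn', 'rr', 'rr']

The backreference `\1` re-matches whatever the first group consumed, character for character.
Walking the string: at [0:4] match 'cncn', group 1 = 'cn'; at [4:8] match 'rrrr', group 1 = 'rr'; at [8:12] match 'rrrr', group 1 = 'rr'.
One capturing group, so `findall` returns just the captured substring from each match — 3 in all.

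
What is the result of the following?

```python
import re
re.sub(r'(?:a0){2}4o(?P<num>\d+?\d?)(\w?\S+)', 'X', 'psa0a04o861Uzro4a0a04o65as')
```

Pattern: the literal 'a0' repeated 2 times, then the literal '4o'; then one or more of a digit (lazy), then optionally a digit (captured as 'num'); then optionally a word character, then one or more of a non-whitespace character (captured).
Every occurrence is swapped for 'X'.

'psX'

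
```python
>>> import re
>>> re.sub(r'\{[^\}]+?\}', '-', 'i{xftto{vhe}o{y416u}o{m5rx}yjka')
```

'i-o-o-yjka'

`sub` substitutes '-' at each match site.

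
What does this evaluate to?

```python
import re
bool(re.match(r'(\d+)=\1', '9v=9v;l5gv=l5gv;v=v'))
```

`match` is anchored at position 0; if the pattern doesn't fit there, it returns None.
Here the pattern fails at index 0, so the call returns None, and `bool(None)` is False.

False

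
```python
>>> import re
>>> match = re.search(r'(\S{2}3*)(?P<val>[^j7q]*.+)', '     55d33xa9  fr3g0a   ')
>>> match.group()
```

'55d33xa9  fr3g0a   '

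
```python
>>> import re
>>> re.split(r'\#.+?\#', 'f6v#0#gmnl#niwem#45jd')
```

['f6v', 'gmnl', '45jd']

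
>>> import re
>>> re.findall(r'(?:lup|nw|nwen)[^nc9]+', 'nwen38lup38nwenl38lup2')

['nwe', 'lup38', 'nwe', 'lup2']

Branches in `(...|...)` are attempted left-to-right; the first branch that allows the whole pattern to succeed is taken.
Walking the string: at [0:3] → 'nwe'; at [6:11] → 'lup38'; at [11:14] → 'nwe'; at [18:22] → 'lup2'.
`findall` yields the raw match text (4 of them) because the pattern has no groups.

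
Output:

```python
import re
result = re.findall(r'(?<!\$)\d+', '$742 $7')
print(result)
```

['42']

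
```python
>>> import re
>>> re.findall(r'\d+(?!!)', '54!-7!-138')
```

Because the assertion is negative and zero-width, positions next to the forbidden text are skipped.
Since nothing is captured, `findall` lists the 2 matched substrings directly.

['5', '138']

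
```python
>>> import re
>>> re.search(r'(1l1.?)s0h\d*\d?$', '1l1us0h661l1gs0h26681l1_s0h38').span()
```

This matches the literal '1l1', then optionally any character (captured); then the literal 's0', then the literal 'h'; then zero or more of a digit, then optionally a digit; then anchored at the end.
`re.search` scans for the first position where the pattern succeeds.
The match spans [20:29] → '1l1_s0h38'.
Captured: group 1 = '1l1_'.

(20, 29)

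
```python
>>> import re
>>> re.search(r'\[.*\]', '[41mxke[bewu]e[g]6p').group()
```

`re.search` tries every starting position until one works.
The match spans [0:17] → '[41mxke[bewu]e[g]'.

'[41mxke[bewu]e[g]'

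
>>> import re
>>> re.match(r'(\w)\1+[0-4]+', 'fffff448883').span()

(0, 7)

`re.match` won't scan ahead — the pattern has to work from the very first character.
The match spans [0:7] → 'fffff44'.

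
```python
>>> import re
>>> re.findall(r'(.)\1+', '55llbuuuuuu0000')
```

['5', 'l', 'u', '0']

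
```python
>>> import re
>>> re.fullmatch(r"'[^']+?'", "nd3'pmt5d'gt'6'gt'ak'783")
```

None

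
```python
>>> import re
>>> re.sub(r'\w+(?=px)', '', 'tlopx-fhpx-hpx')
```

'px-px-px'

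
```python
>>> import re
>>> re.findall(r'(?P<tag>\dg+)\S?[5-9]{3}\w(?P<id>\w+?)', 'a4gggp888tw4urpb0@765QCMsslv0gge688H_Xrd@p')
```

[('4ggg', 'w'), ('0gg', '_')]

Pattern: a digit, then one or more of a literal 'g' (captured as 'tag'); then optionally a non-whitespace character, then exactly 3 of a character in [5-9], then a word character; then one or more of a word character (lazy) (captured as 'id').
`findall` packs the 2 group values into a tuple for every match.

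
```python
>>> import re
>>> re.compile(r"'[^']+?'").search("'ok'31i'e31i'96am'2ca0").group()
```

"'ok'"

Unlike `match`, `search` isn't anchored — it looks for the pattern anywhere in the string.
The match spans [0:4] → "'ok'".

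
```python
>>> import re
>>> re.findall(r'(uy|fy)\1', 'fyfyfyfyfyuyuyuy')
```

['fy', 'fy', 'uy']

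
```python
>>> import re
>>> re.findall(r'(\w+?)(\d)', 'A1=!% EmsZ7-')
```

Pattern: one or more of a word character (lazy) (captured); then a digit (captured).
`findall` packs the 2 group values into a tuple for every match.

[('A', '1'), ('EmsZ', '7')]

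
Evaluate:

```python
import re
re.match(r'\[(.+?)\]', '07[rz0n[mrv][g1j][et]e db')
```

`re.match` won't scan ahead — the pattern has to work from the very first character.
Here the string doesn't start with a match, so the call returns None.

None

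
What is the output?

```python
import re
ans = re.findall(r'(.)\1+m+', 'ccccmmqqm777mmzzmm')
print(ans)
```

['c', 'q', '7', 'z']

The backreference `\1` re-matches whatever the first group consumed, character for character.
Matches: at [0:6] match 'ccccmm', group 1 = 'c'; at [6:9] match 'qqm', group 1 = 'q'; at [9:14] match '777mm', group 1 = '7'; at [14:18] match 'zzmm', group 1 = 'z'.
Because there's exactly one group, `findall` drops the full match and keeps group 1 from each hit.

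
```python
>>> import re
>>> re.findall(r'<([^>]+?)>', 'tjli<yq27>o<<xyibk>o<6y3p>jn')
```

['yq27', '<xyibk', '6y3p']

Because there's exactly one group, `findall` drops the full match and keeps group 1 from each hit.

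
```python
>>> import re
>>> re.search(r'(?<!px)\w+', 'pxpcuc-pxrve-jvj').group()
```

A negative assertion filters positions out without eating any characters.
`search` walks the string left to right and returns the first match it finds.
The match spans [0:6] → 'pxpcuc'.

'pxpcuc'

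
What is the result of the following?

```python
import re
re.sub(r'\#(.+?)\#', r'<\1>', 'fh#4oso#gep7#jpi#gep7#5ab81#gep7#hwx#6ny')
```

Matches: at [2:8] → '#4oso#'; at [12:17] → '#jpi#'; at [21:28] → '#5ab81#'; at [32:37] → '#hwx#'.
`\1` in the replacement pulls in group 1's text for each match.

'fh<4oso>gep7<jpi>gep7<5ab81>gep7<hwx>6ny'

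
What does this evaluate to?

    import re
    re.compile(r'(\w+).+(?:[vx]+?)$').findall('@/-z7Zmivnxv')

['z7Zmivn']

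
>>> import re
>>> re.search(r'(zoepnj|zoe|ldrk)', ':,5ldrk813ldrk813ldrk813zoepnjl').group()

The match spans [3:7] → 'ldrk'.

'ldrk'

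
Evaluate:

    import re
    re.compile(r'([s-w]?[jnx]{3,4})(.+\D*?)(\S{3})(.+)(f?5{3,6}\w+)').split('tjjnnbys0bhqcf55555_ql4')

['', 'tjjnn', 'bys0bhq', 'cf5', '5', '555_ql4', '']

Pattern: optionally a character in [s-w], then 3 to 4 of one of [jnx] (captured); then one or more of any character, then zero or more of a non-digit (lazy) (captured); then exactly 3 of a non-whitespace character (captured); then one or more of any character (captured); then optionally the literal 'f', then 3 to 6 of the literal '5', then one or more of a word character (captured).
Matches to split on: at [0:23] → 'tjjnnbys0bhqcf55555_ql4'.
With a capturing group present, the delimiter's captured portion is kept in the result list.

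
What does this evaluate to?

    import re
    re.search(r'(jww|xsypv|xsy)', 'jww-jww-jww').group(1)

'jww'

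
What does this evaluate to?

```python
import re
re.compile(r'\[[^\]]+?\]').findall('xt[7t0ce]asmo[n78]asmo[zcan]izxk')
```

['[7t0ce]', '[n78]', '[zcan]']

No capturing groups, so `findall` returns the 3 full match strings.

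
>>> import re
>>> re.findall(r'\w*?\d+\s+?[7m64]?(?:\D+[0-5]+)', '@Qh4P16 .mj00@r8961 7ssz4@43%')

Pattern: zero or more of a word character (lazy); then one or more of a digit, then one or more of whitespace (lazy), then optionally one of [7m64]; then one or more of a non-digit, then one or more of a character in [0-5] (non-capturing group).
Walking the string: at [1:13] → 'Qh4P16 .mj00'; at [14:25] → 'r8961 7ssz4'.
`findall` yields the raw match text (2 of them) because the pattern has no groups.

['Qh4P16 .mj00', 'r8961 7ssz4']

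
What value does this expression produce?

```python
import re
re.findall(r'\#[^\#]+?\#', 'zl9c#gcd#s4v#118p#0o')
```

Since nothing is captured, `findall` lists the 2 matched substrings directly.

['#gcd#', '#118p#']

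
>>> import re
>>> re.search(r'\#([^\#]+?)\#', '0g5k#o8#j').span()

The match spans [4:8] → '#o8#'.

(4, 8)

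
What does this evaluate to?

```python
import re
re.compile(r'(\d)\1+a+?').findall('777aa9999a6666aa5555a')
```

A backreference is literal: `\1` must see the identical characters the first group matched.
Walking the string: at [0:4] match '777a', group 1 = '7'; at [5:10] match '9999a', group 1 = '9'; at [10:15] match '6666a', group 1 = '6'; at [16:21] match '5555a', group 1 = '5'.
`findall` collects group 1 from each match (4 total).

['7', '9', '6', '5']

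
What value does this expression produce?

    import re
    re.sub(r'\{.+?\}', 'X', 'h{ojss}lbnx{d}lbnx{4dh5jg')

'hXlbnxXlbnx{4dh5jg'

Every occurrence is swapped for 'X'.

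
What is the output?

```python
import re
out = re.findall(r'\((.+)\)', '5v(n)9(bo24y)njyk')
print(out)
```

`findall` collects group 1 from the one match (1 total).

['n)9(bo24y']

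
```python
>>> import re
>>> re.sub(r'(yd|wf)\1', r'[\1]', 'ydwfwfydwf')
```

After group 1 captures some text, `\1` only succeeds where that same text appears again.
Matches: at [2:6] → 'wfwf'.
`\1` in the replacement pulls in group 1's text for each match.

'yd[wf]ydwf'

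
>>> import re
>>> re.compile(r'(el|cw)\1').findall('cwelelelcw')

['el']

`\1` is not a pattern — it's the concrete string captured by group 1, re-applied verbatim.
`findall` collects group 1 from the one match (1 total).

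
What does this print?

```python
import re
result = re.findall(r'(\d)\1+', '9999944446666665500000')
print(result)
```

A backreference is literal: `\1` must see the identical characters the first group matched.
Matches: at [0:5] match '99999', group 1 = '9'; at [5:9] match '4444', group 1 = '4'; at [9:15] match '666666', group 1 = '6'; at [15:17] match '55', group 1 = '5'; at [17:22] match '00000', group 1 = '0'.
`findall` collects group 1 from each match (5 total).

['9', '4', '6', '5', '0']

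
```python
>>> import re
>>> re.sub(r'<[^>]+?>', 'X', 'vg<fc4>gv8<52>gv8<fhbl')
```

Matches: at [2:7] → '<fc4>'; at [10:14] → '<52>'.
`sub` substitutes 'X' at each match site.

'vgXgv8Xgv8<fhbl'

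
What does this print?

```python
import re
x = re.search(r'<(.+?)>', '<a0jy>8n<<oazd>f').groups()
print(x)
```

`search` walks the string left to right and returns the first match it finds.
The match spans [0:6] → '<a0jy>'.
Captured: group 1 = 'a0jy'.

('a0jy',)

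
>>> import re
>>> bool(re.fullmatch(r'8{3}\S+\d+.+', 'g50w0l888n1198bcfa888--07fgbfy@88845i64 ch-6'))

False

`fullmatch` succeeds only if the pattern covers the string from start to end.
Here there's no way to consume every character, so the call returns None, and `bool(None)` is False.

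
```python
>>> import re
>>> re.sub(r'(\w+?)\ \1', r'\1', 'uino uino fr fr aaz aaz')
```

`\1` is not a pattern — it's the concrete string captured by group 1, re-applied verbatim.
Matches: at [0:9] → 'uino uino'; at [10:15] → 'fr fr'; at [16:23] → 'aaz aaz'.
The replacement refers to a captured group, so each match is rewritten using its own captured text.

'uino fr aaz'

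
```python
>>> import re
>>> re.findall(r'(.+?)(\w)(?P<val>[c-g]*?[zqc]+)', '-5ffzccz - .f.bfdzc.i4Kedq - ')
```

[('-', '5', 'ffzccz'), (' - .f.', 'b', 'fdzc'), ('.i4', 'K', 'edq')]

This matches one or more of any character (lazy) (captured); then a word character (captured); then zero or more of a character in [c-g] (lazy), then one or more of one of [zqc] (captured as 'val').
The `?` after the quantifier makes it lazy — it takes as little as possible before letting the rest of the pattern try.
Scanning left to right: at [0:8] match '-5ffzccz', groups = ('-', '5', 'ffzccz'); at [8:19] match ' - .f.bfdzc', groups = (' - .f.', 'b', 'fdzc'); at [19:26] match '.i4Kedq', groups = ('.i4', 'K', 'edq').
Multiple groups make `findall` return tuples — one 3-tuple for each match.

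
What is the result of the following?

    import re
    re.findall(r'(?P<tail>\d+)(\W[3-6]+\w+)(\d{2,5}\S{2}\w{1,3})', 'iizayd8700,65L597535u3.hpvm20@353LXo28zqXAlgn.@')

[('8700', ',65L597', '535u3'), ('20', '@353LXo', '28zqXAl')]

This matches one or more of a digit (captured as 'tail'); then a non-word character, then one or more of a character in [3-6], then one or more of a word character (captured); then 2 to 5 of a digit, then exactly 2 of a non-whitespace character, then 1 to 3 of a word character (captured).
Scanning left to right: at [6:22] match '8700,65L597535u3', groups = ('8700', ',65L597', '535u3'); at [27:43] match '20@353LXo28zqXAl', groups = ('20', '@353LXo', '28zqXAl').
3 groups means each result is a tuple of 3 captured strings — 2 here.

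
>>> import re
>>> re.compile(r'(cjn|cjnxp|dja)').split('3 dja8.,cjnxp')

['3 ', 'dja', '8.,', 'cjn', 'xp']

The regex engine tests alternatives in the order written; an earlier branch that matches wins even if a later one would match more.
Matches to split on: at [2:5] → 'dja'; at [8:11] → 'cjn'.
Because the pattern has a capturing group, `split` also inserts each captured text between the pieces.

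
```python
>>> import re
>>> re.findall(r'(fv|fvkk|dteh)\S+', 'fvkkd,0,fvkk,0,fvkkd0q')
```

['fv']

Alternation tries branches left to right and keeps the first one that lets the overall match succeed at that position.
`findall` collects group 1 from the one match (1 total).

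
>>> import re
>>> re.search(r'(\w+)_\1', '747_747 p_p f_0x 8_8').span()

(0, 7)

A backreference is literal: `\1` must see the identical characters the first group matched.
The match spans [0:7] → '747_747'.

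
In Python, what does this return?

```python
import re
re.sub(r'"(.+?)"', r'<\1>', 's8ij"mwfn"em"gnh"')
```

's8ij<mwfn>em<gnh>'

Lazy quantifiers expand one character at a time until the remainder of the pattern can match.
Matches: at [4:10] → '"mwfn"'; at [12:17] → '"gnh"'.
The replacement refers to a captured group, so each match is rewritten using its own captured text.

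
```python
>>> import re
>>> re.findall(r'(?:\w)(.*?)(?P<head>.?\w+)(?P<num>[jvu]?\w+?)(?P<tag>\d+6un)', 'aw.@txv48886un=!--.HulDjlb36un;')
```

[('w.', '@txv48', '8', '86un'), ('', 'ulDjl', 'b', '36un')]

Pattern: a word character (non-capturing group); then zero or more of any character (lazy) (captured); then optionally any character, then one or more of a word character (captured as 'head'); then optionally one of [jvu], then one or more of a word character (lazy) (captured as 'num'); then one or more of a digit, then the literal '6un' (captured as 'tag').
Lazy quantifiers expand one character at a time until the remainder of the pattern can match.
Scanning left to right: at [0:14] match 'aw.@txv48886un', groups = ('w.', '@txv48', '8', '86un'); at [19:30] match 'HulDjlb36un', groups = ('', 'ulDjl', 'b', '36un').
Multiple groups make `findall` return tuples — one 4-tuple for each match.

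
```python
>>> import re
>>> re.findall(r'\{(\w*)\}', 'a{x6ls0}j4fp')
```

['x6ls0']

Scanning left to right: at [1:8] match '{x6ls0}', group 1 = 'x6ls0'.
`findall` collects group 1 from the one match (1 total).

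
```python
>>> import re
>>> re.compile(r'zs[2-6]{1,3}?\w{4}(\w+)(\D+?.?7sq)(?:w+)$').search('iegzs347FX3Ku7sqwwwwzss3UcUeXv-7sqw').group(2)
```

'-7sq'

The match spans [3:35] → 'zs347FX3Ku7sqwwwwzss3UcUeXv-7sqw'.
Captured: group 1 = '3Ku7sqwwwwzss3UcUeXv', group 2 = '-7sq'.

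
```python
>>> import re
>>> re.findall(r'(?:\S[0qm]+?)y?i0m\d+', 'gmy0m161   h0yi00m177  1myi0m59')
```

['1myi0m59']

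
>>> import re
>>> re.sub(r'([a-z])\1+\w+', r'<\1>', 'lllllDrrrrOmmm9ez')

The backreference `\1` re-matches whatever the first group consumed, character for character.
Matches: at [0:17] → 'lllllDrrrrOmmm9ez'.
Each match is replaced using the text its own group 1 captured.

'<l>'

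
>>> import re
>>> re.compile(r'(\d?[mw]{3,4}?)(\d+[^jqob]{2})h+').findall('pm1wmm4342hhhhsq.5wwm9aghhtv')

Pattern: optionally a digit, then 3 to 4 of one of [mw] (lazy) (captured); then one or more of a digit, then exactly 2 of any character except [jqob] (captured); then one or more of a literal 'h'.
Scanning left to right: at [2:14] match '1wmm4342hhhh', groups = ('1wmm', '4342hh'); at [17:26] match '5wwm9aghh', groups = ('5wwm', '9ag').
Multiple groups make `findall` return tuples — one 2-tuple for each match.

[('1wmm', '4342hh'), ('5wwm', '9ag')]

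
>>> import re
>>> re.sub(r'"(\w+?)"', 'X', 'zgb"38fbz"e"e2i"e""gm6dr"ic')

Matches: at [3:10] → '"38fbz"'; at [11:16] → '"e2i"'; at [18:25] → '"gm6dr"'.
Each match is replaced by 'X'.

'zgbXeXe"Xic'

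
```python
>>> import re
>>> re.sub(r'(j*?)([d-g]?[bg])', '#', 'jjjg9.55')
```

`sub` substitutes '#' at each match site.

'#9.55'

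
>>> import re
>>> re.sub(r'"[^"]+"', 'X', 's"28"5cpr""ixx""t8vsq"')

'sX5cpr"XX'

Every occurrence is swapped for 'X'.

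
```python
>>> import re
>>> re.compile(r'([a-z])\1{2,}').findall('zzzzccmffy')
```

After group 1 captures some text, `\1` only succeeds where that same text appears again.
Walking the string: at [0:4] match 'zzzz', group 1 = 'z'.
`findall` collects group 1 from the one match (1 total).

['z']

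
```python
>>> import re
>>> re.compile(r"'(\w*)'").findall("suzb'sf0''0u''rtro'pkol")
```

['sf0', '0u', 'rtro']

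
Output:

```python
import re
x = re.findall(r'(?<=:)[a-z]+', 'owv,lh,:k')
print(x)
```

['k']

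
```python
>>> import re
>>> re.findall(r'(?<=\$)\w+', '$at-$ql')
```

['at', 'ql']

The positive lookaround only admits positions where the adjacent text matches; those characters stay outside the span.
`findall` yields the raw match text (2 of them) because the pattern has no groups.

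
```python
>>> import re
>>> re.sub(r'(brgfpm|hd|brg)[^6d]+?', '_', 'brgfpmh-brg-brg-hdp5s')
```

'_-___5s'

The regex engine tests alternatives in the order written; an earlier branch that matches wins even if a later one would match more.
Matches: at [0:7] → 'brgfpmh'; at [8:12] → 'brg-'; at [12:16] → 'brg-'; at [16:19] → 'hdp'.
Every occurrence is swapped for '_'.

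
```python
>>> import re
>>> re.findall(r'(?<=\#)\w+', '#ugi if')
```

Because the assertion is zero-width, the text it checks is not consumed and won't appear in the result.
Walking the string: at [1:4] → 'ugi'.
No capturing groups, so `findall` returns the 1 full match string.

['ugi']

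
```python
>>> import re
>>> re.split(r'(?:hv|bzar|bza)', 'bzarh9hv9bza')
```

['', 'h9', '9', '']

Branches in `(...|...)` are attempted left-to-right; the first branch that allows the whole pattern to succeed is taken.
Matches to split on: at [0:4] → 'bzar'; at [6:8] → 'hv'; at [9:12] → 'bza'.
Splitting on the pattern gives 4 pieces.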